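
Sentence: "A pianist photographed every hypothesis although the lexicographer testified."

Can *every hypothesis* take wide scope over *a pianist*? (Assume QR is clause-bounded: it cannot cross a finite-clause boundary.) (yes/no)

Yes

Although there is an adjunct clause, *every hypothesis* is in the main clause, not inside the adjunct.
No island intervenes, so both surface and inverse scope are derivable.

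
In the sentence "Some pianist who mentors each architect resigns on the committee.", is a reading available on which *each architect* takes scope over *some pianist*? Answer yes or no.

The target quantifier *each architect* is part of the relative clause *who mentors each architect*.
Relative clauses block scope extraction: QR cannot target a position outside the modified NP.
There is no licit LF on which *each architect* c-commands *some pianist*.

No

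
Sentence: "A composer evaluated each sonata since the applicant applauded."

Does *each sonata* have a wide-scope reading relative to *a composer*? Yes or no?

Yes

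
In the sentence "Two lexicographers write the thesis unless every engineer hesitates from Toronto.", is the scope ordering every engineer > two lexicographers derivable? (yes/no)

Structurally, *every engineer* is inside the adjunct clause *unless every engineer hesitates from Toronto*.
Adjunct clauses are scope islands: a quantifier inside an adjunct cannot raise into the matrix clause.
So the wide-scope reading for *every engineer* is blocked.

No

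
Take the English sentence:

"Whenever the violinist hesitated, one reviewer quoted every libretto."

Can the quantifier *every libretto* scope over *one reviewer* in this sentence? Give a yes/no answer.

Although there is an adjunct clause, *every libretto* is in the main clause, not inside the adjunct.
Nothing blocks QR of the lower DP to a position above the higher one, so inverse scope is available.

Yes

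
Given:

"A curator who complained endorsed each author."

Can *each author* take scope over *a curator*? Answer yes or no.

Although the sentence contains a relative clause (*who complained*), *each author* is outside it, in the matrix VP.
Clause-internal QR can adjoin the lower DP above the subject, yielding the inverse reading.
So *each author* > *a curator* is among the available readings.

Yes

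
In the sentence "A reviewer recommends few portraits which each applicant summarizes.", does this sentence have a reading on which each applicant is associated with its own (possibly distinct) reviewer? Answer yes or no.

No

The paraphrase describes the scope ordering *each applicant* > *a reviewer*.
*each applicant* occurs within the relative clause *which each applicant summarizes* modifying *few portraits*.
QR out of a relative clause is ruled out by the relative-clause island constraint.
So the wide-scope reading for *each applicant* is blocked.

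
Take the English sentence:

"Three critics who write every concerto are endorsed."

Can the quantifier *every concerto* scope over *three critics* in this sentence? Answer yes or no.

No

The target quantifier *every concerto* is part of the relative clause *who write every concerto*.
A relative clause is a scope island — quantifier raising cannot cross its boundary.
There is no licit LF on which *every concerto* c-commands *three critics*.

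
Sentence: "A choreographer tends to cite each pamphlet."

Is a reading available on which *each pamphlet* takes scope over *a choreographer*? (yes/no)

Yes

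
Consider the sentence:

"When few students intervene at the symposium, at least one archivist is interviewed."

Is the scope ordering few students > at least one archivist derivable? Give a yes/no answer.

No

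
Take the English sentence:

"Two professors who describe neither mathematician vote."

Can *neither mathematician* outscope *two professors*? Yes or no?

*neither mathematician* occurs within the relative clause *who describe neither mathematician*.
Relative clauses block scope extraction: QR cannot target a position outside the modified NP.
*neither mathematician* is confined to the island and cannot take scope over *two professors*.

No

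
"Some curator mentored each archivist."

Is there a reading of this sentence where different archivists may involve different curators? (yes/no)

Yes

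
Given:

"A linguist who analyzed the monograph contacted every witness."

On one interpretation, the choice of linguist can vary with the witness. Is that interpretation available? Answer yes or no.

Yes

That reading corresponds to *every witness* > *a linguist*.
The RC *who analyzed the monograph* is an island, but *every witness* is not inside it — it is the matrix object, a clausemate of *a linguist*.
Ordinary QR to a clause-peripheral position gives the wide-scope LF for the lower DP.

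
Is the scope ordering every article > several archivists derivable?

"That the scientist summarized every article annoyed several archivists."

The DP *every article* is contained in the sentential subject *that the scientist summarized every article*.
Clausal subjects are scope islands; QR from inside the subject into the matrix is barred.
There is no licit LF on which *every article* c-commands *several archivists*.

No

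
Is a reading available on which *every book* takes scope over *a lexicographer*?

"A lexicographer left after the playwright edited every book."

No

*every book* sits inside the adjunct clause *after the playwright edited every book*.
The adjunct-island constraint bars QR out of an adverbial clause.
So *every book* cannot raise to a position above *a lexicographer*.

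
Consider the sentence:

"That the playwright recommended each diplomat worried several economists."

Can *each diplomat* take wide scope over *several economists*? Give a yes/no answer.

No

*each diplomat* occurs within the sentential subject *that the playwright recommended each diplomat*.
Clausal subjects are scope islands; QR from inside the subject into the matrix is barred.
*each diplomat* > *several economists* would require crossing that boundary, which is illicit.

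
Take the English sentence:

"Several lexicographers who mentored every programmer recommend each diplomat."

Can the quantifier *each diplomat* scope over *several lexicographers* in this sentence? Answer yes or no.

Although the sentence contains a relative clause (*who mentored every programmer*), *each diplomat* is outside it, in the matrix VP.
With no island boundary between them, the object can take inverse scope over the subject via ordinary QR within the clause.

Yes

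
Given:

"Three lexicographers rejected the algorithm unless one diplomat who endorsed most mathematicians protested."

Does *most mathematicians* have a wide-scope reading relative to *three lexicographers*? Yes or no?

No

*most mathematicians* is embedded in the relative clause *who endorsed most mathematicians*, which is itself inside the adjunct *unless one diplomat who endorsed most mathematicians protested*.
Even if one barrier were somehow void, the other would still block QR.
There is no licit LF on which *most mathematicians* c-commands *three lexicographers*.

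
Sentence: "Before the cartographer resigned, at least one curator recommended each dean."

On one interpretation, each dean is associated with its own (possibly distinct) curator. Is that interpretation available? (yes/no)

Yes

The paraphrase describes the scope ordering *each dean* > *at least one curator*.
Although there is an adjunct clause, *each dean* is in the main clause, not inside the adjunct.
Ordinary QR to a clause-peripheral position gives the wide-scope LF for the lower DP.
So *each dean* > *at least one curator* is among the available readings.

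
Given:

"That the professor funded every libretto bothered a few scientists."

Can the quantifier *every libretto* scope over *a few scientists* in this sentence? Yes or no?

No

The target quantifier *every libretto* is part of the sentential subject *that the professor funded every libretto*.
The Sentential Subject Constraint rules out raising the quantifier out of the that-clause subject.
The ordering *every libretto* > *a few scientists* is therefore underivable.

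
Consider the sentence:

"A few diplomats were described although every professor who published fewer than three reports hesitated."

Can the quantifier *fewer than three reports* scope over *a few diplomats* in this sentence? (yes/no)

No

The DP *fewer than three reports* is contained in the relative clause *who published fewer than three reports*, which is itself inside the adjunct *although every professor who published fewer than three reports hesitated*.
Nested islands: the RC island is itself inside an adjunct island, so wide scope is doubly excluded.
There is no licit LF on which *fewer than three reports* c-commands *a few diplomats*.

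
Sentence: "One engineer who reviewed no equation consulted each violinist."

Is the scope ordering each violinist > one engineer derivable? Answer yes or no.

*each violinist* is a matrix argument; only *one engineer* is modified by the relative clause *who reviewed no equation*, so the RC island is irrelevant to the target quantifier.
QR within a single clause is free, so the lower quantifier may take scope over the higher one.
The sentence is scopally ambiguous between *one engineer* > *each violinist* and *each violinist* > *one engineer*.

Yes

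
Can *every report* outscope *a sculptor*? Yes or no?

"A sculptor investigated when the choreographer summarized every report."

Structurally, *every report* is inside the embedded question *when the choreographer summarized every report*.
An indirect question is a wh-island; the filled [Spec,CP] blocks QR across the CP edge.
The inverse ordering *every report* > *a sculptor* is therefore underivable.
(Only the surface reading survives: one fixed sculptor with respect to all the relevant reports.)

No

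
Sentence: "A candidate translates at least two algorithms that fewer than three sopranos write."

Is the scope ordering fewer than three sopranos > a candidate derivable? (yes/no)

No

The DP *fewer than three sopranos* is contained in the relative clause *that fewer than three sopranos write* modifying *at least two algorithms*.
The relative clause forms an island for QR, so the quantifier is confined to the head noun's restrictor.
So *fewer than three sopranos* cannot raise to a position above *a candidate*.
(Only the surface reading survives: one fixed candidate with respect to all the relevant sopranos.)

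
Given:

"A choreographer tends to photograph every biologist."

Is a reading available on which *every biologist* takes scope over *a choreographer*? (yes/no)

Yes

*every biologist* is inside a raising infinitive, which is transparent to QR (no CP barrier), so it behaves as a matrix argument.
QR within a single clause is free, so the lower quantifier may take scope over the higher one.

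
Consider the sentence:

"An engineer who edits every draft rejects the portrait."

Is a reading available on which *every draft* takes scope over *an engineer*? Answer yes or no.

No

*every draft* sits inside the relative clause *who edits every draft*.
Quantifiers inside a relative clause are trapped there; the RC boundary blocks QR.
So *every draft* cannot raise to a position above *an engineer*.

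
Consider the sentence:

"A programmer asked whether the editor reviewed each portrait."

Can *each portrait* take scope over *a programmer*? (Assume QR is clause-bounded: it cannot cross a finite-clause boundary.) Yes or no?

No

The DP *each portrait* is contained in the embedded question *whether the editor reviewed each portrait*.
The wh-island constraint blocks QR out of an embedded interrogative.
The inverse ordering *each portrait* > *a programmer* is therefore underivable.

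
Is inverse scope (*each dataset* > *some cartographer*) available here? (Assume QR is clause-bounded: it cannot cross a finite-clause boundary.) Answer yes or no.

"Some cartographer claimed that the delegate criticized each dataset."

No

*each dataset* sits inside the finite complement clause *that the delegate criticized each dataset*.
Given the clause-boundedness assumption, QR cannot cross the finite CP into the matrix.
There is no licit LF on which *each dataset* c-commands *some cartographer*.
(Only the surface reading survives: one fixed cartographer with respect to all the relevant datasets.)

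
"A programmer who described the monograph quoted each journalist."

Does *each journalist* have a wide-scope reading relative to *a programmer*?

The RC *who described the monograph* is an island, but *each journalist* is not inside it — it is the matrix object, a clausemate of *a programmer*.
QR within a single clause is free, so the lower quantifier may take scope over the higher one.
The sentence is scopally ambiguous between *a programmer* > *each journalist* and *each journalist* > *a programmer*.

Yes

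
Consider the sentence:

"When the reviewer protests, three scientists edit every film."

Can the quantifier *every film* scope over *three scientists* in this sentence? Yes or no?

Yes

The adjunct clause does not contain *every film*, which is the matrix object.
With no island boundary between them, the object can take inverse scope over the subject via ordinary QR within the clause.
So *every film* > *three scientists* is among the available readings.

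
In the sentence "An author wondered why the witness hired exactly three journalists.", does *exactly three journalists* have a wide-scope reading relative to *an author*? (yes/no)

*exactly three journalists* sits inside the embedded question *why the witness hired exactly three journalists*.
The wh-island constraint blocks QR out of an embedded interrogative.
Hence only narrow scope for *exactly three journalists* (under *an author*) survives.

No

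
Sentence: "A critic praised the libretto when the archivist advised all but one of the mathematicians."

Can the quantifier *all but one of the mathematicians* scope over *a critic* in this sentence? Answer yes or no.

Structurally, *all but one of the mathematicians* is inside the adjunct clause *when the archivist advised all but one of the mathematicians*.
Since the clause is an adjunct (not a complement), the Adjunct Condition blocks QR across its edge.
So the wide-scope reading for *all but one of the mathematicians* is blocked.
(Only the surface reading survives: one fixed critic with respect to all the relevant mathematicians.)

No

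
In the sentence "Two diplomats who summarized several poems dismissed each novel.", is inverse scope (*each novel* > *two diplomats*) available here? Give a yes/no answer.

Yes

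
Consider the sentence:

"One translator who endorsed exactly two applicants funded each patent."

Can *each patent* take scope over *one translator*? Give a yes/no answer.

The relative clause *who endorsed exactly two applicants* modifies *one translator*, but *each patent* is not inside that relative clause — it is an argument of the matrix verb.
QR within a single clause is free, so the lower quantifier may take scope over the higher one.

Yes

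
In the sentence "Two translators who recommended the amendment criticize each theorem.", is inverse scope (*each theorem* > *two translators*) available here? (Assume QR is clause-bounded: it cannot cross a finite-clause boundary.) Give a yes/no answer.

Although the sentence contains a relative clause (*who recommended the amendment*), *each theorem* is outside it, in the matrix VP.
QR within a single clause is free, so the lower quantifier may take scope over the higher one.
Both orderings are possible: *two translators* > *each theorem* and *each theorem* > *two translators*.

Yes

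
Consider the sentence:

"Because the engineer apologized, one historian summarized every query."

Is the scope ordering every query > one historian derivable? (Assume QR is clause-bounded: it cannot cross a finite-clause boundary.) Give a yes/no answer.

Neither queried DP is inside the adjunct, so the adjunct-island constraint does not apply.
No island intervenes, so both surface and inverse scope are derivable.

Yes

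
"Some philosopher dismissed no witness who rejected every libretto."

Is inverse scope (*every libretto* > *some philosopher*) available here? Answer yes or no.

*every libretto* is embedded in the relative clause *who rejected every libretto* modifying *no witness*.
A relative clause is a scope island — quantifier raising cannot cross its boundary.
The inverse ordering *every libretto* > *some philosopher* is therefore underivable.

No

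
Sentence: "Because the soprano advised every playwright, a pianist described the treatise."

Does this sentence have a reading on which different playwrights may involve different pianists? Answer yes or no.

No

This is the *every playwright* > *a pianist* reading.
*every playwright* is embedded in the adjunct clause *because the soprano advised every playwright*.
Since the clause is an adjunct (not a complement), the Adjunct Condition blocks QR across its edge.
The ordering *every playwright* > *a pianist* is therefore underivable.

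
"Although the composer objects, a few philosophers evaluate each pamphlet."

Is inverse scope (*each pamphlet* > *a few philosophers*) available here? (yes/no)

Yes

*each pamphlet* is a matrix argument; the adjunct is an island but the target quantifier is outside it.
QR within a single clause is free, so the lower quantifier may take scope over the higher one.
Both orderings are possible: *a few philosophers* > *each pamphlet* and *each pamphlet* > *a few philosophers*.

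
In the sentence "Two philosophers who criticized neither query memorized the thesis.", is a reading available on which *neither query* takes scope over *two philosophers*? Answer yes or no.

*neither query* sits inside the relative clause *who criticized neither query*.
QR out of a relative clause is ruled out by the relative-clause island constraint.
So the wide-scope reading for *neither query* is blocked.

No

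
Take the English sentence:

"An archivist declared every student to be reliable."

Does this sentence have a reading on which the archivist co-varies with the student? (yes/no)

That reading corresponds to *every student* > *an archivist*.
This is an ECM construction: *every student* is the infinitival subject, Case-marked by the matrix verb, and the infinitive is transparent for QR.
Nothing blocks QR of the lower DP to a position above the higher one, so inverse scope is available.
The sentence is scopally ambiguous between *an archivist* > *every student* and *every student* > *an archivist*.

Yes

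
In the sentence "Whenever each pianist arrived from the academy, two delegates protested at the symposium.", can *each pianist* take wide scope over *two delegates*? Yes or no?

*each pianist* occurs within the adjunct clause *whenever each pianist arrived from the academy*.
Adjunct clauses are scope islands: a quantifier inside an adjunct cannot raise into the matrix clause.
So the wide-scope reading for *each pianist* is blocked.

No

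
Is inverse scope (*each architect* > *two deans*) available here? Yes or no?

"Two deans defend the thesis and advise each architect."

No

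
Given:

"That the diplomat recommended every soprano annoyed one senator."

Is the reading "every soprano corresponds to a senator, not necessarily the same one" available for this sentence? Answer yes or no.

The described interpretation is the *every soprano* > *one senator* scoping.
The DP *every soprano* is contained in the sentential subject *that the diplomat recommended every soprano*.
Sentential subjects are islands: a quantifier inside the subject clause cannot raise over the matrix predicate.
So *every soprano* cannot raise to a position above *one senator*.

No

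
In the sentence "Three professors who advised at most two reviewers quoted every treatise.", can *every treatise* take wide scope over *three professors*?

Yes

*every treatise* is a matrix argument; only *three professors* is modified by the relative clause *who advised at most two reviewers*, so the RC island is irrelevant to the target quantifier.
Clause-internal QR can adjoin the lower DP above the subject, yielding the inverse reading.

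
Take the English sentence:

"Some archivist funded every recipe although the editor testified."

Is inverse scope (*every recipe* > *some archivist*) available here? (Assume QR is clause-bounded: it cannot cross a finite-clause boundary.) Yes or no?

Yes

The adjunct island is irrelevant here — *every recipe* and *some archivist* are both in the matrix clause.
QR within a single clause is free, so the lower quantifier may take scope over the higher one.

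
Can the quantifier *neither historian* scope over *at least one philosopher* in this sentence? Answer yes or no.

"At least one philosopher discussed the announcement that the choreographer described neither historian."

*neither historian* is embedded in the complex NP *the announcement that the choreographer described neither historian*.
A that-clause complement to a noun is an island; QR cannot cross the NP boundary.
The inverse ordering *neither historian* > *at least one philosopher* is therefore underivable.

No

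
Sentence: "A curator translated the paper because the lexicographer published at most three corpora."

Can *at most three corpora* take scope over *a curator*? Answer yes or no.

No

*at most three corpora* occurs within the adjunct clause *because the lexicographer published at most three corpora*.
Scope out of an adjunct clause is unavailable: QR respects the adjunct-island constraint.
Hence only narrow scope for *at most three corpora* (under *a curator*) survives.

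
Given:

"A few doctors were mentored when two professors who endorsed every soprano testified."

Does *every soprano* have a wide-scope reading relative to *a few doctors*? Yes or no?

The target quantifier *every soprano* is part of the relative clause *who endorsed every soprano*, which is itself inside the adjunct *when two professors who endorsed every soprano testified*.
The quantifier would have to escape first the RC and then the adjunct — two independent island violations.
*every soprano* > *a few doctors* would require crossing that boundary, which is illicit.

No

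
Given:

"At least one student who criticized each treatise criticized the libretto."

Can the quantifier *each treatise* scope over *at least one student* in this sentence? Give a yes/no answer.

*each treatise* is embedded in the relative clause *who criticized each treatise*.
Relative clauses block scope extraction: QR cannot target a position outside the modified NP.
So the wide-scope reading for *each treatise* is blocked.
(Only the surface reading survives: one fixed student with respect to all the relevant treatises.)

No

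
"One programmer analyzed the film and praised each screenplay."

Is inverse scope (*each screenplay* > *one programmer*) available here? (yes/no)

No

*each screenplay* is embedded in one conjunct of the coordinate structure (*praised each screenplay*).
The Coordinate Structure Constraint blocks movement (including QR) out of a single conjunct.
The inverse ordering *each screenplay* > *one programmer* is therefore underivable.
(Only the surface reading survives: one fixed programmer with respect to all the relevant screenplays.)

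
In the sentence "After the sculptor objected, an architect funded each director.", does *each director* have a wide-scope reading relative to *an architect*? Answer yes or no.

Yes

Neither queried DP is inside the adjunct, so the adjunct-island constraint does not apply.
Clause-internal QR can adjoin the lower DP above the subject, yielding the inverse reading.
The sentence is scopally ambiguous between *an architect* > *each director* and *each director* > *an architect*.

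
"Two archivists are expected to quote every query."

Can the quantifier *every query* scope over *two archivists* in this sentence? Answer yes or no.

*every query* is the object of the infinitival complement of a raising predicate; raising infinitives are transparent for QR, so the two DPs are in effect clausemates.
Ordinary QR to a clause-peripheral position gives the wide-scope LF for the lower DP.

Yes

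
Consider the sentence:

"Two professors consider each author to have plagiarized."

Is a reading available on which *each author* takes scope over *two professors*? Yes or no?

Yes

*each author* is an ECM subject; ECM complements are not islands, and the embedded quantifier may take matrix scope.
Clause-internal QR can adjoin the lower DP above the subject, yielding the inverse reading.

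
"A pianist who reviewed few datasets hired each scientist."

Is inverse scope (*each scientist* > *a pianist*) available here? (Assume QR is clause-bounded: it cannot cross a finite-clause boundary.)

*each scientist* sits in the matrix clause, not in the relative clause on *a pianist*.
Nothing blocks QR of the lower DP to a position above the higher one, so inverse scope is available.

Yes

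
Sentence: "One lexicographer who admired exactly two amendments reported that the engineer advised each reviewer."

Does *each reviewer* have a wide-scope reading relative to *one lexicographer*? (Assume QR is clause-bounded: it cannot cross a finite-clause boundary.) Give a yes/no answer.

No

Structurally, *each reviewer* is inside the finite complement clause *that the engineer advised each reviewer*.
Finite CP is the ceiling for QR here, by assumption.
*each reviewer* is confined to the island and cannot take scope over *one lexicographer*.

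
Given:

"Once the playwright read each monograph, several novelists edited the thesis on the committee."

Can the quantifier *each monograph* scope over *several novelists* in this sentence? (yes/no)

No

*each monograph* sits inside the adjunct clause *once the playwright read each monograph*.
Scope out of an adjunct clause is unavailable: QR respects the adjunct-island constraint.
*each monograph* > *several novelists* would require crossing that boundary, which is illicit.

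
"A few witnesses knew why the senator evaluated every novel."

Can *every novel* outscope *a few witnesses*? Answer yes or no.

The target quantifier *every novel* is part of the embedded question *why the senator evaluated every novel*.
An indirect question is a wh-island; the filled [Spec,CP] blocks QR across the CP edge.
*every novel* > *a few witnesses* would require crossing that boundary, which is illicit.

No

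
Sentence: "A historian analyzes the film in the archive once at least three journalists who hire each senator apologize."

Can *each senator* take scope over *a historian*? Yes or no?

The DP *each senator* is contained in the relative clause *who hire each senator*, which is itself inside the adjunct *once at least three journalists who hire each senator apologize*.
Nested islands: the RC island is itself inside an adjunct island, so wide scope is doubly excluded.
So *each senator* cannot raise high enough to outscope *a historian*; only the surface ordering *a historian* > *each senator* is available.
(Only the surface reading survives: one fixed historian with respect to all the relevant senators.)

No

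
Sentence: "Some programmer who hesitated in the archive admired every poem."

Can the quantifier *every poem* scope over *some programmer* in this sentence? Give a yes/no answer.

The relative clause *who hesitated in the archive* modifies *some programmer*, but *every poem* is not inside that relative clause — it is an argument of the matrix verb.
No island intervenes, so both surface and inverse scope are derivable.

Yes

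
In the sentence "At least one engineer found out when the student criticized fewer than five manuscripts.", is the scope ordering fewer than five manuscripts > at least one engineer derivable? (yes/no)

No

*fewer than five manuscripts* occurs within the embedded question *when the student criticized fewer than five manuscripts*.
Embedded wh-clauses are opaque for QR, so the quantifier stays inside the question.
So *fewer than five manuscripts* cannot raise high enough to outscope *at least one engineer*; only the surface ordering *at least one engineer* > *fewer than five manuscripts* is available.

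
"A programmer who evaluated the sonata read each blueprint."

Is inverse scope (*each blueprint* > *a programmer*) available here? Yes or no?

Yes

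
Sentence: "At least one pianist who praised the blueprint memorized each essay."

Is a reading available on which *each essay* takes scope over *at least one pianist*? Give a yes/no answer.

Although the sentence contains a relative clause (*who praised the blueprint*), *each essay* is outside it, in the matrix VP.
With no island boundary between them, the object can take inverse scope over the subject via ordinary QR within the clause.

Yes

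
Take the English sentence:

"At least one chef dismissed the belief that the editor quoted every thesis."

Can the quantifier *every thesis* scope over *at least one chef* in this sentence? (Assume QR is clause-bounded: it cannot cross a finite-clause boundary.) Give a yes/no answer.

*every thesis* occurs within the complex NP *the belief that the editor quoted every thesis*.
Since the clause is the complement of a nominal head, the CNPC blocks scope extraction.
So *every thesis* cannot raise high enough to outscope *at least one chef*; only the surface ordering *at least one chef* > *every thesis* is available.

No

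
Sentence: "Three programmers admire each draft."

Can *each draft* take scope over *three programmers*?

*each draft* is the matrix object and *three programmers* the matrix subject; the two are clausemates.
Since no island is crossed, the inverse ordering is licensed alongside surface scope.
Both orderings are possible: *three programmers* > *each draft* and *each draft* > *three programmers*.

Yes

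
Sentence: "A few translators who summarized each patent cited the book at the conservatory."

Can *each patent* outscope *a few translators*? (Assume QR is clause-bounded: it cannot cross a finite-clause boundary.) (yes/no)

*each patent* occurs within the relative clause *who summarized each patent*.
Relative clauses block scope extraction: QR cannot target a position outside the modified NP.
*each patent* > *a few translators* would require crossing that boundary, which is illicit.

No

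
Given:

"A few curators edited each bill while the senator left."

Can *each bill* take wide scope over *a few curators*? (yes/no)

Although there is an adjunct clause, *each bill* is in the main clause, not inside the adjunct.
Since no island is crossed, the inverse ordering is licensed alongside surface scope.

Yes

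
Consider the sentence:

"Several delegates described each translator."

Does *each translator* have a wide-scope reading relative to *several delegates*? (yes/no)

Yes

*each translator* and *several delegates* are in the same minimal clause.
Clause-internal QR can adjoin the lower DP above the subject, yielding the inverse reading.
Both orderings are possible: *several delegates* > *each translator* and *each translator* > *several delegates*.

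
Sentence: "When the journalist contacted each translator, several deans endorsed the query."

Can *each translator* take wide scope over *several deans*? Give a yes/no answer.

Structurally, *each translator* is inside the adjunct clause *when the journalist contacted each translator*.
Adjuncts are opaque for quantifier raising; a quantifier in an adjunct stays inside it.
*each translator* is confined to the island and cannot take scope over *several deans*.

No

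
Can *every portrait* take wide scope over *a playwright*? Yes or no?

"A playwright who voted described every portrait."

*every portrait* sits in the matrix clause, not in the relative clause on *a playwright*.
Clause-internal QR can adjoin the lower DP above the subject, yielding the inverse reading.

Yes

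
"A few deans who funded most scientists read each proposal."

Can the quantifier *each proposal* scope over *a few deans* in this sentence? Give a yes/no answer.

The relative clause *who funded most scientists* modifies *a few deans*, but *each proposal* is not inside that relative clause — it is an argument of the matrix verb.
With no island boundary between them, the object can take inverse scope over the subject via ordinary QR within the clause.
Both orderings are possible: *a few deans* > *each proposal* and *each proposal* > *a few deans*.

Yes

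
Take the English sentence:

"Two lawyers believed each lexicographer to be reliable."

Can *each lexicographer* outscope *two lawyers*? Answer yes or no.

Yes

The ECM infinitive is scope-transparent — *each lexicographer* is free to raise above *two lawyers*.
Since no island is crossed, the inverse ordering is licensed alongside surface scope.
Both orderings are possible: *two lawyers* > *each lexicographer* and *each lexicographer* > *two lawyers*.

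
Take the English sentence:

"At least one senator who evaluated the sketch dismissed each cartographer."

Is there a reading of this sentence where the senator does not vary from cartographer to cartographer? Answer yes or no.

The paraphrase describes the scope ordering *at least one senator* > *each cartographer*.
That is the surface-scope ordering, which is always one of the available readings — island constraints only ever restrict inverse scope.

Yes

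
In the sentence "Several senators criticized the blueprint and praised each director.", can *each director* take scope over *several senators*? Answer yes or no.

The DP *each director* is contained in one conjunct of the coordinate structure (*praised each director*).
A quantifier cannot raise out of one conjunct of a coordination across the whole coordinate structure — the CSC applies to QR.
*each director* is confined to the island and cannot take scope over *several senators*.

No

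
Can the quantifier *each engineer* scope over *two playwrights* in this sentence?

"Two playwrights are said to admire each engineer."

Yes

Raising constructions are monoclausal for scope purposes; *each engineer* is not separated from *two playwrights* by any island.
Since no island is crossed, the inverse ordering is licensed alongside surface scope.
Both orderings are possible: *two playwrights* > *each engineer* and *each engineer* > *two playwrights*.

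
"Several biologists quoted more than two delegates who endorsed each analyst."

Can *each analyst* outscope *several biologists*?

No

The target quantifier *each analyst* is part of the relative clause *who endorsed each analyst* modifying *more than two delegates*.
A relative clause is a scope island — quantifier raising cannot cross its boundary.
Hence only narrow scope for *each analyst* (under *several biologists*) survives.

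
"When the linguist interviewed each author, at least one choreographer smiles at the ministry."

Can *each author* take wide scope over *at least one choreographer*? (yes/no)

No

*each author* is embedded in the adjunct clause *when the linguist interviewed each author*.
Adjuncts are opaque for quantifier raising; a quantifier in an adjunct stays inside it.
So the wide-scope reading for *each author* is blocked.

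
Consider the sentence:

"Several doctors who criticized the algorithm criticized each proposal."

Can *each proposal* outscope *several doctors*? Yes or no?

The relative clause *who criticized the algorithm* modifies *several doctors*, but *each proposal* is not inside that relative clause — it is an argument of the matrix verb.
Since no island is crossed, the inverse ordering is licensed alongside surface scope.
The sentence is scopally ambiguous between *several doctors* > *each proposal* and *each proposal* > *several doctors*.

Yes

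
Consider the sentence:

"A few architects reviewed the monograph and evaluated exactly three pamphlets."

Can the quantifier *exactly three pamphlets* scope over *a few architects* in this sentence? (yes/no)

The target quantifier *exactly three pamphlets* is part of one conjunct of the coordinate structure (*evaluated exactly three pamphlets*).
A quantifier cannot raise out of one conjunct of a coordination across the whole coordinate structure — the CSC applies to QR.
*exactly three pamphlets* is confined to the island and cannot take scope over *a few architects*.

No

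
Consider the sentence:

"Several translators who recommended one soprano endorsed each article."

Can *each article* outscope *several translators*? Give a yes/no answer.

Yes

The RC *who recommended one soprano* is an island, but *each article* is not inside it — it is the matrix object, a clausemate of *several translators*.
Ordinary QR to a clause-peripheral position gives the wide-scope LF for the lower DP.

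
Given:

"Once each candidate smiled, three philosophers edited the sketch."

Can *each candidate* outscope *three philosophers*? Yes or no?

No

The target quantifier *each candidate* is part of the adjunct clause *once each candidate smiled*.
Since the clause is an adjunct (not a complement), the Adjunct Condition blocks QR across its edge.
*each candidate* is confined to the island and cannot take scope over *three philosophers*.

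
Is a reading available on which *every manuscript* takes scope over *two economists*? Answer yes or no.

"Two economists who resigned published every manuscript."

Yes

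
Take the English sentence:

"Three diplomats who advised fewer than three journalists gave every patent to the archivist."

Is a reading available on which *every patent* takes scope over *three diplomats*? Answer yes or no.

*every patent* is a matrix argument; only *three diplomats* is modified by the relative clause *who advised fewer than three journalists*, so the RC island is irrelevant to the target quantifier.
Since no island is crossed, the inverse ordering is licensed alongside surface scope.

Yes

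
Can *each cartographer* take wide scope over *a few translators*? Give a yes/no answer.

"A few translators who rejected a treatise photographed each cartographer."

Yes

*each cartographer* is a matrix argument; only *a few translators* is modified by the relative clause *who rejected a treatise*, so the RC island is irrelevant to the target quantifier.
Nothing blocks QR of the lower DP to a position above the higher one, so inverse scope is available.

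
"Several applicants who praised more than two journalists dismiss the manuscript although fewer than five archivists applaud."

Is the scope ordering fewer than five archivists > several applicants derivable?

No

*fewer than five archivists* sits inside the adjunct clause *although fewer than five archivists applaud*.
Adjunct clauses are scope islands: a quantifier inside an adjunct cannot raise into the matrix clause.
So the wide-scope reading for *fewer than five archivists* is blocked.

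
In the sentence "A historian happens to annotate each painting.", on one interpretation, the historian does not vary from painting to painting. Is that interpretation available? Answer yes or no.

Yes

That reading corresponds to *a historian* > *each painting*.
Nothing needs to raise for *a historian* > *each painting*, so no island constraint is at stake.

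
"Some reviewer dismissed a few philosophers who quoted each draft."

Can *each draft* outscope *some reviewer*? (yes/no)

No

The target quantifier *each draft* is part of the relative clause *who quoted each draft* modifying *a few philosophers*.
QR out of a relative clause is ruled out by the relative-clause island constraint.
*each draft* > *some reviewer* would require crossing that boundary, which is illicit.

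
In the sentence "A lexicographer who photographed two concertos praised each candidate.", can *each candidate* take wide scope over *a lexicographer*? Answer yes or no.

Yes

The RC *who photographed two concertos* is an island, but *each candidate* is not inside it — it is the matrix object, a clausemate of *a lexicographer*.
With no island boundary between them, the object can take inverse scope over the subject via ordinary QR within the clause.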